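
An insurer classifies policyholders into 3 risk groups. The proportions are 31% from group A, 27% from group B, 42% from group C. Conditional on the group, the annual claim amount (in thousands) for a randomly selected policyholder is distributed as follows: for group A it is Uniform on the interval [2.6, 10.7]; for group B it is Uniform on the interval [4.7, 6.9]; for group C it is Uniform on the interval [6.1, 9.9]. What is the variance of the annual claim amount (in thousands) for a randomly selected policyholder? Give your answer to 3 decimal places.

3.156

Per component, A: μ=6.65, E[X²]=49.69; B: μ=5.8, E[X²]=34.0433; C: μ=8, E[X²]=65.2033.
E[X] = 0.31·6.65 + 0.27·5.8 + 0.42·8 = 6.9875.
E[X²] = 0.31·49.69 + 0.27·34.0433 + 0.42·65.2033 = 51.981.
Var(X) = E[X²] − (E[X])² = 51.981 − 48.8252 = 3.15584.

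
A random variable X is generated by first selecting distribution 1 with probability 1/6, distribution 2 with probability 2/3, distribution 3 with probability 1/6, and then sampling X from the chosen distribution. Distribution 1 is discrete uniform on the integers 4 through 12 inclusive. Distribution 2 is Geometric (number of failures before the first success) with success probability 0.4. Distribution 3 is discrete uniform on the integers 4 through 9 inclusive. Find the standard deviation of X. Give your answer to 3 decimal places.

3.411

Per component, 1: μ=8, E[X²]=70.6667; 2: μ=1.5, E[X²]=6; 3: μ=6.5, E[X²]=45.1667.
E[X] = 0.166667·8 + 0.666667·1.5 + 0.166667·6.5 = 3.41667.
E[X²] = 0.166667·70.6667 + 0.666667·6 + 0.166667·45.1667 = 23.3056.
Var(X) = E[X²] − (E[X])² = 23.3056 − 11.6736 = 11.6319.
SD(X) = √11.6319 = 3.41056.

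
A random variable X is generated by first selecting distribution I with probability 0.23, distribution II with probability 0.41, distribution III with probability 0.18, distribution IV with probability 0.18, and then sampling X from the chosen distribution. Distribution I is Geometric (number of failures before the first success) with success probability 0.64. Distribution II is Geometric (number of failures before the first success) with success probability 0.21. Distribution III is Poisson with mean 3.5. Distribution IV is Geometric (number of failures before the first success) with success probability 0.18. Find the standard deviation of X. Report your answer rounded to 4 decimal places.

Per component, I: μ=0.5625, E[X²]=1.19531; II: μ=3.7619, E[X²]=32.0658; III: μ=3.5, E[X²]=15.75; IV: μ=4.55556, E[X²]=46.0617.
E[X] = 0.23·0.5625 + 0.41·3.7619 + 0.18·3.5 + 0.18·4.55556 = 3.12176.
E[X²] = 0.23·1.19531 + 0.41·32.0658 + 0.18·15.75 + 0.18·46.0617 = 24.548.
Var(X) = E[X²] − (E[X])² = 24.548 − 9.74536 = 14.8026.
SD(X) = √14.8026 = 3.84742.

3.8474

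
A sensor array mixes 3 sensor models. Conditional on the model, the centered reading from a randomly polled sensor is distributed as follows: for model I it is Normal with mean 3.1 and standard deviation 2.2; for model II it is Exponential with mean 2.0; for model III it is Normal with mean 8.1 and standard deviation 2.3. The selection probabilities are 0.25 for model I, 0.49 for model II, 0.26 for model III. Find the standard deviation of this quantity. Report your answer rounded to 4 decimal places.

3.3255

Per component, I: μ=3.1, E[X²]=14.45; II: μ=2, E[X²]=8; III: μ=8.1, E[X²]=70.9.
E[X] = 0.25·3.1 + 0.49·2 + 0.26·8.1 = 3.861.
E[X²] = 0.25·14.45 + 0.49·8 + 0.26·70.9 = 25.9665.
Var(X) = E[X²] − (E[X])² = 25.9665 − 14.9073 = 11.0592.
SD(X) = √11.0592 = 3.32553.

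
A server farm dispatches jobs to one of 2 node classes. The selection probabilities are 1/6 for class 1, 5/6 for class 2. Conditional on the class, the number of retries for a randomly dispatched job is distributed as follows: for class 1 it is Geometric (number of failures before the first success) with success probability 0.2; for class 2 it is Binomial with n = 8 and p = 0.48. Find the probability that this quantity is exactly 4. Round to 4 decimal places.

0.2401

Conditional on each class, P(X = 4): 1: 0.08192; 2: 0.271692.
By total probability, P(X = 4) = 0.166667·0.08192 + 0.833333·0.271692 = 0.240063.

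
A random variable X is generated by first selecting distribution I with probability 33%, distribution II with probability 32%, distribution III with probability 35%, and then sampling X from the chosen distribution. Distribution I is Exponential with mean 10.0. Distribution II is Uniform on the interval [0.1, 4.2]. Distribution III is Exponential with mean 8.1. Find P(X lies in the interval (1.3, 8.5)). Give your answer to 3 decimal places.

0.551

Conditional on each component, P(1.3 < X < 8.5): I: 0.45068; II: 0.707317; III: 0.501569.
By total probability, P(1.3 < X < 8.5) = 0.33·0.45068 + 0.32·0.707317 + 0.35·0.501569 = 0.550615.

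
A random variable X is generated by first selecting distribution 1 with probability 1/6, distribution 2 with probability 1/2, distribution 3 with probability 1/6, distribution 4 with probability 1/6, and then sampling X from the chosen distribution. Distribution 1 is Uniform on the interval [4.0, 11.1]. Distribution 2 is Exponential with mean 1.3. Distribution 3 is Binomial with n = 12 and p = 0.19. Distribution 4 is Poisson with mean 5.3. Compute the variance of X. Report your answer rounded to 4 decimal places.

Per component, 1: μ=7.55, E[X²]=61.2033; 2: μ=1.3, E[X²]=3.38; 3: μ=2.28, E[X²]=7.0452; 4: μ=5.3, E[X²]=33.39.
E[X] = 0.166667·7.55 + 0.5·1.3 + 0.166667·2.28 + 0.166667·5.3 = 3.17167.
E[X²] = 0.166667·61.2033 + 0.5·3.38 + 0.166667·7.0452 + 0.166667·33.39 = 18.6298.
Var(X) = E[X²] − (E[X])² = 18.6298 − 10.0595 = 8.57029.

8.5703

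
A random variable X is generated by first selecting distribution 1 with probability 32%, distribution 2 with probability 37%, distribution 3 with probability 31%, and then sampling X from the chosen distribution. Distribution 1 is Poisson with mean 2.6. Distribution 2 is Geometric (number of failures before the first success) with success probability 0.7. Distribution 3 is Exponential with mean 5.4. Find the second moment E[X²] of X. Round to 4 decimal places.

For each component E[X²] = Var + (mean)², giving 1: 9.36; 2: 0.795918; 3: 58.32.
Overall E[X²] = 0.32·9.36 + 0.37·0.795918 + 0.31·58.32 = 21.3689.

21.3689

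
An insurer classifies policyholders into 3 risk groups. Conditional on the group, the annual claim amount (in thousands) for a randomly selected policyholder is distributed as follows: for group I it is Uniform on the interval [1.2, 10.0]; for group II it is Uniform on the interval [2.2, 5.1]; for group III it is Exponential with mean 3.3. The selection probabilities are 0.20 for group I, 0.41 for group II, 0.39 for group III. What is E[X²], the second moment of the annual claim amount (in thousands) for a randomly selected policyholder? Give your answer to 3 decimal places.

21.806

For each component E[X²] = Var + (mean)², giving I: 37.8133; II: 14.0233; III: 21.78.
Overall E[X²] = 0.2·37.8133 + 0.41·14.0233 + 0.39·21.78 = 21.8064.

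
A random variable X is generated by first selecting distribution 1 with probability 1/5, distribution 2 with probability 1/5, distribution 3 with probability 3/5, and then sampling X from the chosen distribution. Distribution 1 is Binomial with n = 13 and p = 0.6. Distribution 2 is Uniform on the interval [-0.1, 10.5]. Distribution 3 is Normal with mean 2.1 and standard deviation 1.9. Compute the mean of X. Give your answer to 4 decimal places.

Component means — 1: 7.8; 2: 5.2; 3: 2.1.
E[X] = 0.2·7.8 + 0.2·5.2 + 0.6·2.1 = 3.86.

3.8600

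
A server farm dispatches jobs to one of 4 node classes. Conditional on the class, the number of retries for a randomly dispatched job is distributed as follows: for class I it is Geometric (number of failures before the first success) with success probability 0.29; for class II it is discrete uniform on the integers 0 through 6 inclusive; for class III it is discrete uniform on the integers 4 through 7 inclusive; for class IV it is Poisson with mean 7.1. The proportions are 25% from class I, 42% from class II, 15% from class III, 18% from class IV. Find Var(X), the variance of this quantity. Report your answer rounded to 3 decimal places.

8.345

Per component, I: μ=2.44828, E[X²]=14.4364; II: μ=3, E[X²]=13; III: μ=5.5, E[X²]=31.5; IV: μ=7.1, E[X²]=57.51.
E[X] = 0.25·2.44828 + 0.42·3 + 0.15·5.5 + 0.18·7.1 = 3.97507.
E[X²] = 0.25·14.4364 + 0.42·13 + 0.15·31.5 + 0.18·57.51 = 24.1459.
Var(X) = E[X²] − (E[X])² = 24.1459 − 15.8012 = 8.34472.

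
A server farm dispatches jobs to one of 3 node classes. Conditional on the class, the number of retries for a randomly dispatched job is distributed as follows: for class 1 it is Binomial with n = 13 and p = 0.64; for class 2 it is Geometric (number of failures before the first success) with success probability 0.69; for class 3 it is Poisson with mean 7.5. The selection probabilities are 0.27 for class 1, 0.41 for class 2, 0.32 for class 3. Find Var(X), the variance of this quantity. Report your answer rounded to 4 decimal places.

16.9137

Per component, 1: μ=8.32, E[X²]=72.2176; 2: μ=0.449275, E[X²]=0.852972; 3: μ=7.5, E[X²]=63.75.
E[X] = 0.27·8.32 + 0.41·0.449275 + 0.32·7.5 = 4.8306.
E[X²] = 0.27·72.2176 + 0.41·0.852972 + 0.32·63.75 = 40.2485.
Var(X) = E[X²] − (E[X])² = 40.2485 − 23.3347 = 16.9137.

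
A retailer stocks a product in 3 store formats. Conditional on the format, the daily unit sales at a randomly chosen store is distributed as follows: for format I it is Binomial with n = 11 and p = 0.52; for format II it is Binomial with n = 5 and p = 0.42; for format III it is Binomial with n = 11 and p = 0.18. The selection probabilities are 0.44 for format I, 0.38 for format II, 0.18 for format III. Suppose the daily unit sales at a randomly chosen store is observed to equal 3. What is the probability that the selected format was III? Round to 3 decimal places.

0.223

Likelihoods P(X=3 | ·): I: 0.0653768; II: 0.249232; III: 0.196704.
Posterior ∝ prior × likelihood. Numerator for III: 0.18·0.196704 = 0.0354066.
Normalizing constant: 0.44·0.0653768 + 0.38·0.249232 + 0.18·0.196704 = 0.158881.
P(III | observation) = 0.0354066 / 0.158881 = 0.222851.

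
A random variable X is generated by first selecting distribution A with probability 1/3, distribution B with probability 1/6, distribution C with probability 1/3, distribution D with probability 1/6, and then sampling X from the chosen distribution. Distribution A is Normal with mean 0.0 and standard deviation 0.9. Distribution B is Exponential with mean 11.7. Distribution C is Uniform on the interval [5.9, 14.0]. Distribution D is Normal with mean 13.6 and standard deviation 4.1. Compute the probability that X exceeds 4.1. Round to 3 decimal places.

Conditional on each component, P(X > 4.1): A: 2.61237e-06; B: 0.704387; C: 1; D: 0.98975.
By total probability, P(X > 4.1) = 0.333333·2.61237e-06 + 0.166667·0.704387 + 0.333333·1 + 0.166667·0.98975 = 0.61569.

0.616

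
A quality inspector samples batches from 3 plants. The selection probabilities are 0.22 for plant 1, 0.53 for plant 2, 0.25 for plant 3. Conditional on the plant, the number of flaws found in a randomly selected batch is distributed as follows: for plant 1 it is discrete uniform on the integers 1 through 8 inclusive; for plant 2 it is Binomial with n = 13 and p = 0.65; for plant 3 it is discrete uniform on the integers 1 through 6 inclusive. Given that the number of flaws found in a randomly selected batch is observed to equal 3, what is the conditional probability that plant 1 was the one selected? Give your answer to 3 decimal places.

0.391

Likelihoods P(X=3 | ·): 1: 0.125; 2: 0.00216664; 3: 0.166667.
Posterior ∝ prior × likelihood. Numerator for 1: 0.22·0.125 = 0.0275.
Normalizing constant: 0.22·0.125 + 0.53·0.00216664 + 0.25·0.166667 = 0.070315.
P(1 | observation) = 0.0275 / 0.070315 = 0.391097.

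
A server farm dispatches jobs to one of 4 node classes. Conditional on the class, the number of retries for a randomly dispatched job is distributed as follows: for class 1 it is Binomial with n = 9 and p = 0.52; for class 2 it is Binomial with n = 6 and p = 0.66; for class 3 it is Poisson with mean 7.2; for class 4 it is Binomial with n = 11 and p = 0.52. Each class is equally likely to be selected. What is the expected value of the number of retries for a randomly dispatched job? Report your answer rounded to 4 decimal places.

Component means — 1: 4.68; 2: 3.96; 3: 7.2; 4: 5.72.
E[X] = 0.25·4.68 + 0.25·3.96 + 0.25·7.2 + 0.25·5.72 = 5.39.

5.3900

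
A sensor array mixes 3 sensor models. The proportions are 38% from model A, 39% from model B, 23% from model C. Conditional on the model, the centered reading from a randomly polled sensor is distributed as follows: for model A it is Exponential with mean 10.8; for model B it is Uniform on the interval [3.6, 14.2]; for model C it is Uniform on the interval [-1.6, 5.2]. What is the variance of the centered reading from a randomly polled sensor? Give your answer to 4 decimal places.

Per component, A: μ=10.8, E[X²]=233.28; B: μ=8.9, E[X²]=88.5733; C: μ=1.8, E[X²]=7.09333.
E[X] = 0.38·10.8 + 0.39·8.9 + 0.23·1.8 = 7.989.
E[X²] = 0.38·233.28 + 0.39·88.5733 + 0.23·7.09333 = 124.821.
Var(X) = E[X²] − (E[X])² = 124.821 − 63.8241 = 60.9973.

60.9973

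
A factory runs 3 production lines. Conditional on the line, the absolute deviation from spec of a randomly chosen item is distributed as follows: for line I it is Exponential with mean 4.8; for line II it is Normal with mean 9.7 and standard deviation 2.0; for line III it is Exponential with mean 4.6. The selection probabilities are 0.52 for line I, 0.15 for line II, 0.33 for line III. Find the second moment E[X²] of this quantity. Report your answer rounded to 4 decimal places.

52.6407

For each component E[X²] = Var + (mean)², giving I: 46.08; II: 98.09; III: 42.32.
Overall E[X²] = 0.52·46.08 + 0.15·98.09 + 0.33·42.32 = 52.6407.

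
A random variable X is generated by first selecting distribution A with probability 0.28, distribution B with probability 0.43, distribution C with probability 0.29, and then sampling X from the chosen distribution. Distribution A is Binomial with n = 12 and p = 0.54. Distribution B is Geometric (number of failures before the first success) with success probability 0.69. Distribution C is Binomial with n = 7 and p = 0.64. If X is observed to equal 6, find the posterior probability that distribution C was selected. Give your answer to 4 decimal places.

0.4514

Likelihoods P(X=6 | ·): A: 0.217061; B: 0.000612378; C: 0.173173.
Posterior ∝ prior × likelihood. Numerator for C: 0.29·0.173173 = 0.0502202.
Normalizing constant: 0.28·0.217061 + 0.43·0.000612378 + 0.29·0.173173 = 0.111261.
P(C | observation) = 0.0502202 / 0.111261 = 0.451375.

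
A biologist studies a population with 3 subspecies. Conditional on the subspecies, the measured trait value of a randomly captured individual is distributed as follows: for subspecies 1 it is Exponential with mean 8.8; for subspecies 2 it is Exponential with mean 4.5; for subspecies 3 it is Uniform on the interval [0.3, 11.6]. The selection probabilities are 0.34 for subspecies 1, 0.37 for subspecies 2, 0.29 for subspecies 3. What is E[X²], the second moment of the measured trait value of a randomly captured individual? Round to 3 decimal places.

80.997

For each component E[X²] = Var + (mean)², giving 1: 154.88; 2: 40.5; 3: 46.0433.
Overall E[X²] = 0.34·154.88 + 0.37·40.5 + 0.29·46.0433 = 80.9968.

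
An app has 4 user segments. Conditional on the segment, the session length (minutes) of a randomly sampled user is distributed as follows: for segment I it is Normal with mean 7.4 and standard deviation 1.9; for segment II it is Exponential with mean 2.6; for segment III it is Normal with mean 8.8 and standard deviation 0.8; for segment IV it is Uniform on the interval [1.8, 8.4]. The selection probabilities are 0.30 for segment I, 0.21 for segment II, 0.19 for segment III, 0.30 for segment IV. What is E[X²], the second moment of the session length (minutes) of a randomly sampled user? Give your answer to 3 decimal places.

44.077

For each component E[X²] = Var + (mean)², giving I: 58.37; II: 13.52; III: 78.08; IV: 29.64.
Overall E[X²] = 0.3·58.37 + 0.21·13.52 + 0.19·78.08 + 0.3·29.64 = 44.0774.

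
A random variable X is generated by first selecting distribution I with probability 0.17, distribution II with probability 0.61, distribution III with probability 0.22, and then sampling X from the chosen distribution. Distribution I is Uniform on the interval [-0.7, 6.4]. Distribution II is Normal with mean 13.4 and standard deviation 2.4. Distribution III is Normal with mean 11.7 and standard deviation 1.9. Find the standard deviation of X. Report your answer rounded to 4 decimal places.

4.4588

Per component, I: μ=2.85, E[X²]=12.3233; II: μ=13.4, E[X²]=185.32; III: μ=11.7, E[X²]=140.5.
E[X] = 0.17·2.85 + 0.61·13.4 + 0.22·11.7 = 11.2325.
E[X²] = 0.17·12.3233 + 0.61·185.32 + 0.22·140.5 = 146.05.
Var(X) = E[X²] − (E[X])² = 146.05 − 126.169 = 19.8811.
SD(X) = √19.8811 = 4.45882.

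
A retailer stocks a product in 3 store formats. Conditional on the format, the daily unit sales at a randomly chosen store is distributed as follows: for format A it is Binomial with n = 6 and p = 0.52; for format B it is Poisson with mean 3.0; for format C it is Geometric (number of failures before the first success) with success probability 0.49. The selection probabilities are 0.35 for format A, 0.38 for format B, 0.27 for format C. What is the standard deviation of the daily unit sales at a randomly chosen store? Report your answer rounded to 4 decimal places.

Per component, A: μ=3.12, E[X²]=11.232; B: μ=3, E[X²]=12; C: μ=1.04082, E[X²]=3.20741.
E[X] = 0.35·3.12 + 0.38·3 + 0.27·1.04082 = 2.51302.
E[X²] = 0.35·11.232 + 0.38·12 + 0.27·3.20741 = 9.3572.
Var(X) = E[X²] − (E[X])² = 9.3572 − 6.31527 = 3.04193.
SD(X) = √3.04193 = 1.74411.

1.7441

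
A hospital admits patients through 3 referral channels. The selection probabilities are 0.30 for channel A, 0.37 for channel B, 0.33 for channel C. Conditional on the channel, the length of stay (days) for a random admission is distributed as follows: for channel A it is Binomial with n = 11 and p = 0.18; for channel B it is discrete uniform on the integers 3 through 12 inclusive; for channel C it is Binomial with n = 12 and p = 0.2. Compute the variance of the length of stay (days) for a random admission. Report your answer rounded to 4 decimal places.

Per component, A: μ=1.98, E[X²]=5.544; B: μ=7.5, E[X²]=64.5; C: μ=2.4, E[X²]=7.68.
E[X] = 0.3·1.98 + 0.37·7.5 + 0.33·2.4 = 4.161.
E[X²] = 0.3·5.544 + 0.37·64.5 + 0.33·7.68 = 28.0626.
Var(X) = E[X²] − (E[X])² = 28.0626 − 17.3139 = 10.7487.

10.7487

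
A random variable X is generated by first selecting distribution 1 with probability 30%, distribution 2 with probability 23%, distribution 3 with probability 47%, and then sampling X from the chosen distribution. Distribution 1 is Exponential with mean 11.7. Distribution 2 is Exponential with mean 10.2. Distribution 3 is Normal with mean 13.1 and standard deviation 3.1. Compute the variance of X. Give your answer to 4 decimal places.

Per component, 1: μ=11.7, E[X²]=273.78; 2: μ=10.2, E[X²]=208.08; 3: μ=13.1, E[X²]=181.22.
E[X] = 0.3·11.7 + 0.23·10.2 + 0.47·13.1 = 12.013.
E[X²] = 0.3·273.78 + 0.23·208.08 + 0.47·181.22 = 215.166.
Var(X) = E[X²] − (E[X])² = 215.166 − 144.312 = 70.8536.

70.8536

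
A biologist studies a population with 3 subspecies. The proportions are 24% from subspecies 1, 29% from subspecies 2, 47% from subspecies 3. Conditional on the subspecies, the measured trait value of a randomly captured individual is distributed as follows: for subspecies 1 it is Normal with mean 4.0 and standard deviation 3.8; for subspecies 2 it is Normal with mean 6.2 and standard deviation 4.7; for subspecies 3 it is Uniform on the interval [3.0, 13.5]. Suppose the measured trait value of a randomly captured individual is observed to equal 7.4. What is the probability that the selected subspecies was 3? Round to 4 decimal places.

0.5237

Likelihoods f(7.4 | ·): 1: 0.0703539; 2: 0.0821593; 3: 0.0952381.
Posterior ∝ prior × likelihood. Numerator for 3: 0.47·0.0952381 = 0.0447619.
Normalizing constant: 0.24·0.0703539 + 0.29·0.0821593 + 0.47·0.0952381 = 0.0854731.
P(3 | observation) = 0.0447619 / 0.0854731 = 0.523696.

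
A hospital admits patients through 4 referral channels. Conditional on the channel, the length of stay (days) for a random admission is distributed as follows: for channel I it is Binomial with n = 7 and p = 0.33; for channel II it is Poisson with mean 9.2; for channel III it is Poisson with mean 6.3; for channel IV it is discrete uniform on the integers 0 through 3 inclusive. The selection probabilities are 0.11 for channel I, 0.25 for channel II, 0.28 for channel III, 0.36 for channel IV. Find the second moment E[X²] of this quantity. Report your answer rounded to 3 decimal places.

38.354

For each component E[X²] = Var + (mean)², giving I: 6.8838; II: 93.84; III: 45.99; IV: 3.5.
Overall E[X²] = 0.11·6.8838 + 0.25·93.84 + 0.28·45.99 + 0.36·3.5 = 38.3544.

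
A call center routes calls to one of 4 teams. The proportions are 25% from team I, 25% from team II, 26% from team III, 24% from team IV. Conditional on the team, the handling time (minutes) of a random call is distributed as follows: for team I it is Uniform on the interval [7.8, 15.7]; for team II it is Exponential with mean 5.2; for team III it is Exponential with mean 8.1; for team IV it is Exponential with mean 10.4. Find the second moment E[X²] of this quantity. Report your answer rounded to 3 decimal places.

135.370

For each component E[X²] = Var + (mean)², giving I: 143.263; II: 54.08; III: 131.22; IV: 216.32.
Overall E[X²] = 0.25·143.263 + 0.25·54.08 + 0.26·131.22 + 0.24·216.32 = 135.37.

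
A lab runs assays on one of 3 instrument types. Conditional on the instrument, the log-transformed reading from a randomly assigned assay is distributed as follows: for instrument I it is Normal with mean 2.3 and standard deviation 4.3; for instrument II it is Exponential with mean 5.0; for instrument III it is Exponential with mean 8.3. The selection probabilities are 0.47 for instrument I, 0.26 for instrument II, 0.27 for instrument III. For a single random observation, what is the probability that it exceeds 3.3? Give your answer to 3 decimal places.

0.508

Conditional on each instrument, P(X > 3.3): I: 0.408052; II: 0.516851; III: 0.671937.
By total probability, P(X > 3.3) = 0.47·0.408052 + 0.26·0.516851 + 0.27·0.671937 = 0.507589.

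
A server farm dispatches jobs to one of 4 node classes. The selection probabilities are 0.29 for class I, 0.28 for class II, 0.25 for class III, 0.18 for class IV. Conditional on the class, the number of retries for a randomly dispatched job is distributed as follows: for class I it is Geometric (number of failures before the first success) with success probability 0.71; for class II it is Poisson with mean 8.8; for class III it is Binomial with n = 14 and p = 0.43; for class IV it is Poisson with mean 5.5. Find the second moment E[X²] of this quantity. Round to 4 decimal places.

For each component E[X²] = Var + (mean)², giving I: 0.742115; II: 86.24; III: 39.6718; IV: 35.75.
Overall E[X²] = 0.29·0.742115 + 0.28·86.24 + 0.25·39.6718 + 0.18·35.75 = 40.7154.

40.7154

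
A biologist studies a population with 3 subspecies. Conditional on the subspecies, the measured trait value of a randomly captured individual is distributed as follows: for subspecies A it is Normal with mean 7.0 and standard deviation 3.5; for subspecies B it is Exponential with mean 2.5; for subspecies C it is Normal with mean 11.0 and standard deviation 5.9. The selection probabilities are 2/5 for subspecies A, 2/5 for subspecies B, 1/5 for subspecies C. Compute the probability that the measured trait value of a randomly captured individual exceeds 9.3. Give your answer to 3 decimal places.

Conditional on each subspecies, P(X > 9.3): A: 0.255545; B: 0.024234; C: 0.613379.
By total probability, P(X > 9.3) = 0.4·0.255545 + 0.4·0.024234 + 0.2·0.613379 = 0.234587.

0.235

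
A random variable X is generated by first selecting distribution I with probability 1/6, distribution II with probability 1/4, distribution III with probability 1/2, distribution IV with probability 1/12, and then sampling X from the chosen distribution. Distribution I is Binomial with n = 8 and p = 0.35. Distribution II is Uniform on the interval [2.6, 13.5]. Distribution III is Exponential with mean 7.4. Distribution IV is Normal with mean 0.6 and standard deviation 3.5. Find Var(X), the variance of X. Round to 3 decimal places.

Per component, I: μ=2.8, E[X²]=9.66; II: μ=8.05, E[X²]=74.7033; III: μ=7.4, E[X²]=109.52; IV: μ=0.6, E[X²]=12.61.
E[X] = 0.166667·2.8 + 0.25·8.05 + 0.5·7.4 + 0.0833333·0.6 = 6.22917.
E[X²] = 0.166667·9.66 + 0.25·74.7033 + 0.5·109.52 + 0.0833333·12.61 = 76.0967.
Var(X) = E[X²] − (E[X])² = 76.0967 − 38.8025 = 37.2941.

37.294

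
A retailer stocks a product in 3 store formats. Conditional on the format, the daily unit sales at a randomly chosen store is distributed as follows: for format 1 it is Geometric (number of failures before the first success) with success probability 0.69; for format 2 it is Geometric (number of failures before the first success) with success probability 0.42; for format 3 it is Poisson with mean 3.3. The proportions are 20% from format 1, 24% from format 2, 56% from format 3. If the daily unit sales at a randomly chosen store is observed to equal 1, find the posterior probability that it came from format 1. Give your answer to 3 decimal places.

Likelihoods P(X=1 | ·): 1: 0.2139; 2: 0.2436; 3: 0.121714.
Posterior ∝ prior × likelihood. Numerator for 1: 0.2·0.2139 = 0.04278.
Normalizing constant: 0.2·0.2139 + 0.24·0.2436 + 0.56·0.121714 = 0.169404.
P(1 | observation) = 0.04278 / 0.169404 = 0.252532.

0.253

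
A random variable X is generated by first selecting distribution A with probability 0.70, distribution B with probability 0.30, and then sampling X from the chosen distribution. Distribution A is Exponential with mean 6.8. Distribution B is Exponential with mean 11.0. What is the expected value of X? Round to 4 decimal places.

8.0600

Component means — A: 6.8; B: 11.
E[X] = 0.7·6.8 + 0.3·11 = 8.06.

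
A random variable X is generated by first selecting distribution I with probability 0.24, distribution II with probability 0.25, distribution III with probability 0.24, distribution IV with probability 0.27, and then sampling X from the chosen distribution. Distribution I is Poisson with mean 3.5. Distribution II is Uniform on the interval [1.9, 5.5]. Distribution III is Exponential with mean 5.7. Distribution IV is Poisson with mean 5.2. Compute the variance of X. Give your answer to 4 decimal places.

Per component, I: μ=3.5, E[X²]=15.75; II: μ=3.7, E[X²]=14.77; III: μ=5.7, E[X²]=64.98; IV: μ=5.2, E[X²]=32.24.
E[X] = 0.24·3.5 + 0.25·3.7 + 0.24·5.7 + 0.27·5.2 = 4.537.
E[X²] = 0.24·15.75 + 0.25·14.77 + 0.24·64.98 + 0.27·32.24 = 31.7725.
Var(X) = E[X²] − (E[X])² = 31.7725 − 20.5844 = 11.1881.

11.1881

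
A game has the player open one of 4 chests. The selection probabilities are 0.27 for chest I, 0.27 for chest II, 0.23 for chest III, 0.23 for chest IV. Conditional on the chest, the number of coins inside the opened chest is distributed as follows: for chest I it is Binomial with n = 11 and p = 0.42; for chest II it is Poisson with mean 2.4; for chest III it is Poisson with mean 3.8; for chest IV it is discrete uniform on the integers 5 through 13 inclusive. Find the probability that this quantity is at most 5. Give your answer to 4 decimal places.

0.6646

Conditional on each chest, P(X ≤ 5): I: 0.707601; II: 0.964327; III: 0.815556; IV: 0.111111.
By total probability, P(X ≤ 5) = 0.27·0.707601 + 0.27·0.964327 + 0.23·0.815556 + 0.23·0.111111 = 0.664554.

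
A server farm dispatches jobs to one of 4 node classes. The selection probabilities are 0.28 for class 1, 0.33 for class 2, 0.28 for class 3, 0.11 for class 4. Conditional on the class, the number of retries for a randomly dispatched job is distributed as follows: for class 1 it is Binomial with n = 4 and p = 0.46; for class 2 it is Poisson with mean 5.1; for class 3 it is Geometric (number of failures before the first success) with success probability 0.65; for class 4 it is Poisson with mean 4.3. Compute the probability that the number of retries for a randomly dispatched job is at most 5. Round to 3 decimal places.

Conditional on each class, P(X ≤ 5): 1: 1; 2: 0.59842; 3: 0.998162; 4: 0.736663.
By total probability, P(X ≤ 5) = 0.28·1 + 0.33·0.59842 + 0.28·0.998162 + 0.11·0.736663 = 0.837997.

0.838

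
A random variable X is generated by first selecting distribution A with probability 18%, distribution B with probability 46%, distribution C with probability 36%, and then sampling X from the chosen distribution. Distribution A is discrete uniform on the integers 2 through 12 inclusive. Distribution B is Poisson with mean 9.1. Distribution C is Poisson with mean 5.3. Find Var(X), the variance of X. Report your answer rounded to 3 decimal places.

10.838

Per component, A: μ=7, E[X²]=59; B: μ=9.1, E[X²]=91.91; C: μ=5.3, E[X²]=33.39.
E[X] = 0.18·7 + 0.46·9.1 + 0.36·5.3 = 7.354.
E[X²] = 0.18·59 + 0.46·91.91 + 0.36·33.39 = 64.919.
Var(X) = E[X²] − (E[X])² = 64.919 − 54.0813 = 10.8377.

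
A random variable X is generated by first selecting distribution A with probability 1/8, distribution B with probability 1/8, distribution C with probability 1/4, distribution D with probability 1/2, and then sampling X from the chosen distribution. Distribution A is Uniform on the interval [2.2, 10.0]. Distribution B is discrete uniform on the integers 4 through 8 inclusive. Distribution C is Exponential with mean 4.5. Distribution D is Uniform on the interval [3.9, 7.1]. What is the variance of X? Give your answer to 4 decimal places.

Per component, A: μ=6.1, E[X²]=42.28; B: μ=6, E[X²]=38; C: μ=4.5, E[X²]=40.5; D: μ=5.5, E[X²]=31.1033.
E[X] = 0.125·6.1 + 0.125·6 + 0.25·4.5 + 0.5·5.5 = 5.3875.
E[X²] = 0.125·42.28 + 0.125·38 + 0.25·40.5 + 0.5·31.1033 = 35.7117.
Var(X) = E[X²] − (E[X])² = 35.7117 − 29.0252 = 6.68651.

6.6865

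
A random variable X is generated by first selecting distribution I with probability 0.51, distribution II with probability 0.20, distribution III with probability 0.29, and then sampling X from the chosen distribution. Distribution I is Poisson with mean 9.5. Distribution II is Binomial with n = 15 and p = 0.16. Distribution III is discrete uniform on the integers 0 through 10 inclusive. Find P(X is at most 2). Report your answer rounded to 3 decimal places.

0.193

Conditional on each component, P(X ≤ 2): I: 0.00416363; II: 0.560784; III: 0.272727.
By total probability, P(X ≤ 2) = 0.51·0.00416363 + 0.2·0.560784 + 0.29·0.272727 = 0.193371.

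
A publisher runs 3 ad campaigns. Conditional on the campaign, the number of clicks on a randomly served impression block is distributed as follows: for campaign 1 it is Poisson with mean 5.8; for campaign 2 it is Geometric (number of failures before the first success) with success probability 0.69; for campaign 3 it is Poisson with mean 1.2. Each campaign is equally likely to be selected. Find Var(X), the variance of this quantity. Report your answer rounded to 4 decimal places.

Per component, 1: μ=5.8, E[X²]=39.44; 2: μ=0.449275, E[X²]=0.852972; 3: μ=1.2, E[X²]=2.64.
E[X] = 0.333333·5.8 + 0.333333·0.449275 + 0.333333·1.2 = 2.48309.
E[X²] = 0.333333·39.44 + 0.333333·0.852972 + 0.333333·2.64 = 14.311.
Var(X) = E[X²] − (E[X])² = 14.311 − 6.16574 = 8.14525.

8.1452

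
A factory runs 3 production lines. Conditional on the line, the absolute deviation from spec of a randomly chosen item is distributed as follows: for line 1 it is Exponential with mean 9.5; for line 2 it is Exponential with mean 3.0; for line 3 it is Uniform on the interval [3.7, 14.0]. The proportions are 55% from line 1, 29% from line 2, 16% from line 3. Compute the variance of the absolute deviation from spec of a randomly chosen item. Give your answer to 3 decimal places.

62.026

Per component, 1: μ=9.5, E[X²]=180.5; 2: μ=3, E[X²]=18; 3: μ=8.85, E[X²]=87.1633.
E[X] = 0.55·9.5 + 0.29·3 + 0.16·8.85 = 7.511.
E[X²] = 0.55·180.5 + 0.29·18 + 0.16·87.1633 = 118.441.
Var(X) = E[X²] − (E[X])² = 118.441 − 56.4151 = 62.026.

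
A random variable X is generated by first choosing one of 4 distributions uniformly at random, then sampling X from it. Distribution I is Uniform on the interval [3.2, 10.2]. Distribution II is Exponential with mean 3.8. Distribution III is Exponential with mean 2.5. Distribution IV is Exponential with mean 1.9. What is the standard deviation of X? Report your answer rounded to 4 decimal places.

3.2431

Per component, I: μ=6.7, E[X²]=48.9733; II: μ=3.8, E[X²]=28.88; III: μ=2.5, E[X²]=12.5; IV: μ=1.9, E[X²]=7.22.
E[X] = 0.25·6.7 + 0.25·3.8 + 0.25·2.5 + 0.25·1.9 = 3.725.
E[X²] = 0.25·48.9733 + 0.25·28.88 + 0.25·12.5 + 0.25·7.22 = 24.3933.
Var(X) = E[X²] − (E[X])² = 24.3933 − 13.8756 = 10.5177.
SD(X) = √10.5177 = 3.2431.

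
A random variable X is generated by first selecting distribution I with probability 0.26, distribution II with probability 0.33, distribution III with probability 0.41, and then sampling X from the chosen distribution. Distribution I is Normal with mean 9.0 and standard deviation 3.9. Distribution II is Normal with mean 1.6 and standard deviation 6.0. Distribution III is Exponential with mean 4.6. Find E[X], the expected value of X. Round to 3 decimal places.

4.754

Component means — I: 9; II: 1.6; III: 4.6.
E[X] = 0.26·9 + 0.33·1.6 + 0.41·4.6 = 4.754.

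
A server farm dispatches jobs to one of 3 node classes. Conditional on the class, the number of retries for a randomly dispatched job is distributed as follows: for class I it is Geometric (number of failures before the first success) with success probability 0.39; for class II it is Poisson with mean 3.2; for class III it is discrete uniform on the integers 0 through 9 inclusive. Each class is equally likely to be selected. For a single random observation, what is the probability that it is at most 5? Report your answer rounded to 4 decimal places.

0.8144

Conditional on each class, P(X ≤ 5): I: 0.94848; II: 0.894592; III: 0.6.
By total probability, P(X ≤ 5) = 0.333333·0.94848 + 0.333333·0.894592 + 0.333333·0.6 = 0.814357.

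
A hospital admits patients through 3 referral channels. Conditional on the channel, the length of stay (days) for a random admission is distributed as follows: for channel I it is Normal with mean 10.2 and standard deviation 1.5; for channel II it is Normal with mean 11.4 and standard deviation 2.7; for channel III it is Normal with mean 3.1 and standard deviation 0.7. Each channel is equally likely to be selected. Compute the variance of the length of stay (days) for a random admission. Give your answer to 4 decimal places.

16.7589

Per component, I: μ=10.2, E[X²]=106.29; II: μ=11.4, E[X²]=137.25; III: μ=3.1, E[X²]=10.1.
E[X] = 0.333333·10.2 + 0.333333·11.4 + 0.333333·3.1 = 8.23333.
E[X²] = 0.333333·106.29 + 0.333333·137.25 + 0.333333·10.1 = 84.5467.
Var(X) = E[X²] − (E[X])² = 84.5467 − 67.7878 = 16.7589.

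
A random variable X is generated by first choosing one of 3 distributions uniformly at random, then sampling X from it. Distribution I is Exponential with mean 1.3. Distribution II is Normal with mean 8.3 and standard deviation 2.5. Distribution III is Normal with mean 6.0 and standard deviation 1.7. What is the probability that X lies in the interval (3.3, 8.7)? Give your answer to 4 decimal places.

Conditional on each component, P(3.3 < X < 8.7): I: 0.0777474; II: 0.540809; III: 0.887767.
By total probability, P(3.3 < X < 8.7) = 0.333333·0.0777474 + 0.333333·0.540809 + 0.333333·0.887767 = 0.502108.

0.5021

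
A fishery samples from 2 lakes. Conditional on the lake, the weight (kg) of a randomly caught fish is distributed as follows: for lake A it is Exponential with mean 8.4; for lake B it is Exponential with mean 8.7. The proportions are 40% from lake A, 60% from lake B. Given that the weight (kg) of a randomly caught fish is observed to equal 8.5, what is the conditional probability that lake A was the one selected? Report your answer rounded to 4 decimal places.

0.4000

Likelihoods f(8.5 | ·): A: 0.0432769; B: 0.0432683.
Posterior ∝ prior × likelihood. Numerator for A: 0.4·0.0432769 = 0.0173108.
Normalizing constant: 0.4·0.0432769 + 0.6·0.0432683 = 0.0432717.
P(A | observation) = 0.0173108 / 0.0432717 = 0.400048.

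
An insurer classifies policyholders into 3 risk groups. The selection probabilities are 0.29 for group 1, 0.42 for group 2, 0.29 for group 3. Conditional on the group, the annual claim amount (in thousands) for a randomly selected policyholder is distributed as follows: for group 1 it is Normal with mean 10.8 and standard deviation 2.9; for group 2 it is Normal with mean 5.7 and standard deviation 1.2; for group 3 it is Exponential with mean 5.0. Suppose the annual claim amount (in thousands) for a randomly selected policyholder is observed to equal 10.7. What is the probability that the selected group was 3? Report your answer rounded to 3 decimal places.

0.146

Likelihoods f(10.7 | ·): 1: 0.137485; 2: 5.64692e-05; 3: 0.023531.
Posterior ∝ prior × likelihood. Numerator for 3: 0.29·0.023531 = 0.00682398.
Normalizing constant: 0.29·0.137485 + 0.42·5.64692e-05 + 0.29·0.023531 = 0.0467182.
P(3 | observation) = 0.00682398 / 0.0467182 = 0.146067.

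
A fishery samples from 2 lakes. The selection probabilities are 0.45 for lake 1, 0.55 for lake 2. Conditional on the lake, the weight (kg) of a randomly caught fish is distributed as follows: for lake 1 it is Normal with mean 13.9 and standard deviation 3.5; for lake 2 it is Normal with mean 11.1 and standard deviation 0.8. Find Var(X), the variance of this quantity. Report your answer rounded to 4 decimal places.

Per component, 1: μ=13.9, E[X²]=205.46; 2: μ=11.1, E[X²]=123.85.
E[X] = 0.45·13.9 + 0.55·11.1 = 12.36.
E[X²] = 0.45·205.46 + 0.55·123.85 = 160.575.
Var(X) = E[X²] − (E[X])² = 160.575 − 152.77 = 7.8049.

7.8049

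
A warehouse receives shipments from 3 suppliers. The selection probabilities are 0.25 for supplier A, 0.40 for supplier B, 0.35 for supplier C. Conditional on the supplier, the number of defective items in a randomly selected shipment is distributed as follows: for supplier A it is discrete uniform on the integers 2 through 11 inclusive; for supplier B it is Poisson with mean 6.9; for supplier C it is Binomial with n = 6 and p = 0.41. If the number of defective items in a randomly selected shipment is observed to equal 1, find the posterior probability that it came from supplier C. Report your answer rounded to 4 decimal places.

Likelihoods P(X=1 | ·): A: 0; B: 0.00695372; C: 0.175871.
Posterior ∝ prior × likelihood. Numerator for C: 0.35·0.175871 = 0.061555.
Normalizing constant: 0.25·0 + 0.4·0.00695372 + 0.35·0.175871 = 0.0643365.
P(C | observation) = 0.061555 / 0.0643365 = 0.956767.

0.9568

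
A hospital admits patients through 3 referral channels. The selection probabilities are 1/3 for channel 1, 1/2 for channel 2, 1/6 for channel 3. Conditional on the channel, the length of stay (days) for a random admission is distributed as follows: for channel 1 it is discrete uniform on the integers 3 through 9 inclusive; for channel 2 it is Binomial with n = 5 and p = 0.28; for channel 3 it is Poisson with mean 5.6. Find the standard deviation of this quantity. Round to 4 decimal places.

2.7886

Per component, 1: μ=6, E[X²]=40; 2: μ=1.4, E[X²]=2.968; 3: μ=5.6, E[X²]=36.96.
E[X] = 0.333333·6 + 0.5·1.4 + 0.166667·5.6 = 3.63333.
E[X²] = 0.333333·40 + 0.5·2.968 + 0.166667·36.96 = 20.9773.
Var(X) = E[X²] − (E[X])² = 20.9773 − 13.2011 = 7.77622.
SD(X) = √7.77622 = 2.78859.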